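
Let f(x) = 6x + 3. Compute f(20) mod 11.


f(20) = 123
123 mod 11 = 2

2


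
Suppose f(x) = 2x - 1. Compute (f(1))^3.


f(1) = 1
(1)^3 = 1

1


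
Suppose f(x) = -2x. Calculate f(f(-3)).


f(-3) = 6
f(6) = -12

-12


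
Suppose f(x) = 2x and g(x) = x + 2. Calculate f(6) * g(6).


f(6) = 12
g(6) = 8
Product = 96

96


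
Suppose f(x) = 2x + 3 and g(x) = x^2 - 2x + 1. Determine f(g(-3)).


35


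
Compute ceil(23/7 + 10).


23/7 = 3.2857
3.2857 + 10 = 13.2857
ceil(13.2857) = 14

14


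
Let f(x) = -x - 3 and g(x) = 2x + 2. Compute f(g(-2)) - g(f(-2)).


-1


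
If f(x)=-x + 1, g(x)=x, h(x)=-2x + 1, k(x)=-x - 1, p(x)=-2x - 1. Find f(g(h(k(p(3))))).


p(3) = -7
k(-7) = 6
h(6) = -11
g(-11) = -11
f(-11) = 12

12


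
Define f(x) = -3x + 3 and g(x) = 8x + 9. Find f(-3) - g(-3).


27


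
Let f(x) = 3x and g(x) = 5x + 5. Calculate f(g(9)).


g(9) = 50
f(50) = 150

150


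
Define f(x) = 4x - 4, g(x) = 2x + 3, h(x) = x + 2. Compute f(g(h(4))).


h(4) = 6
g(6) = 15
f(15) = 56

56


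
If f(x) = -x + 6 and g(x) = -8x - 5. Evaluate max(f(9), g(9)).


f(9) = -3
g(9) = -77
max = -3

-3


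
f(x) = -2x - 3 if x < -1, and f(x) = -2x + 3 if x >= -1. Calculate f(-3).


-3 satisfies x < -1
f(-3) = 3

3


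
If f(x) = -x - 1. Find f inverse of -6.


Solve -x - 1 = -6
x = (-6 + 1) / (-1) = 5

5


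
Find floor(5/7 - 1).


5/7 = 0.7143
0.7143 - 1 = -0.2857
floor(-0.2857) = -1

-1


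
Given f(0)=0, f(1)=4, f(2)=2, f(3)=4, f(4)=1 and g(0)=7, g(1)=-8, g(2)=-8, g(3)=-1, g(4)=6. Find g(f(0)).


f(0) = 0
g(0) = 7

7


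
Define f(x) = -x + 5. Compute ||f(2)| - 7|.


4


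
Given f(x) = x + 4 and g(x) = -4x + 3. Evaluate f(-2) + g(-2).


f(-2) = 2
g(-2) = 11
Sum = 13

13


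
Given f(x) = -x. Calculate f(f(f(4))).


-4


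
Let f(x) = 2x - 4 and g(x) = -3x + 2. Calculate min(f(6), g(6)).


f(6) = 8
g(6) = -16
min = -16

-16


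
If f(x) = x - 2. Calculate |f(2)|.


f(2) = 0
|0| = 0

0


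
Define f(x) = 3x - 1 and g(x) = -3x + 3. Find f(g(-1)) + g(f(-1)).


f(g(-1)) = 17
g(f(-1)) = 15
Sum = 32

32


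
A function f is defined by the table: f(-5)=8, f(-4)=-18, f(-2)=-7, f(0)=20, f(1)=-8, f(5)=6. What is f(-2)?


Reading from the table at x = -2

-7


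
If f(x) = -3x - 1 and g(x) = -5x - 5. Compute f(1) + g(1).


f(1) = -4
g(1) = -10
Sum = -14

-14


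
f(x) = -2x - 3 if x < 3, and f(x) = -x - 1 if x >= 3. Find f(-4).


-4 satisfies x < 3
f(-4) = 5

5


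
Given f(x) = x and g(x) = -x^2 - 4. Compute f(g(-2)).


g(-2) = -8
f(-8) = -8

-8


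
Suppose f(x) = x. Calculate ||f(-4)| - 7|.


f(-4) = -4
|-4| = 4
|4 - 7| = 3

3


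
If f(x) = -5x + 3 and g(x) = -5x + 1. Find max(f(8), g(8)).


f(8) = -37
g(8) = -39
max = -37

-37


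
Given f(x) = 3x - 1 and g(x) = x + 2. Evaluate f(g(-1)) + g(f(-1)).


0


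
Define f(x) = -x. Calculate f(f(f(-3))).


f(-3) = 3
f(3) = -3
f(-3) = 3

3


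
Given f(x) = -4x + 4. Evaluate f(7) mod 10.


f(7) = -24
-24 mod 10 = 6

6


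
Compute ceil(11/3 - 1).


11/3 = 3.6667
3.6667 - 1 = 2.6667
ceil(2.6667) = 3

3


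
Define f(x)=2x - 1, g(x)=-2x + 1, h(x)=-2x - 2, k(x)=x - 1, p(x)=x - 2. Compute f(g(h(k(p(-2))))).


-31


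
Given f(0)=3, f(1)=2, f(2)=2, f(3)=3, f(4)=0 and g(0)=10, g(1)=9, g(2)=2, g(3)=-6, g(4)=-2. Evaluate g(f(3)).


f(3) = 3
g(3) = -6

-6


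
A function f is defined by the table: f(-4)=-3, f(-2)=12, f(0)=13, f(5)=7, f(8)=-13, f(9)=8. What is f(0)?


Reading from the table at x = 0

13


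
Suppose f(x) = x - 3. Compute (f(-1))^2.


f(-1) = -4
(-4)^2 = 16

16


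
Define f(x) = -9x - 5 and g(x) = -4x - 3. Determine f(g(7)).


g(7) = -31
f(-31) = 274

274


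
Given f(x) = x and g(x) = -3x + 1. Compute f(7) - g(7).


f(7) = 7
g(7) = -20
Difference = 27

27


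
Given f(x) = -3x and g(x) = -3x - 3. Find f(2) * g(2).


f(2) = -6
g(2) = -9
Product = 54

54


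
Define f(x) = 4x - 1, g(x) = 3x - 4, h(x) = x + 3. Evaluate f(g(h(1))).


h(1) = 4
g(4) = 8
f(8) = 31

31


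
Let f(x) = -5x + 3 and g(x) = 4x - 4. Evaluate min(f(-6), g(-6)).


f(-6) = 33
g(-6) = -28
min = -28

-28


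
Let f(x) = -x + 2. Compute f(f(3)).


f(3) = -1
f(-1) = 3

3


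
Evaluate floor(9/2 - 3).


9/2 = 4.5
4.5 - 3 = 1.5
floor(1.5) = 1

1


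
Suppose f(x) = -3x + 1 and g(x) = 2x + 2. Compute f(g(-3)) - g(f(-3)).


f(g(-3)) = 13
g(f(-3)) = 22
Difference = -9

-9


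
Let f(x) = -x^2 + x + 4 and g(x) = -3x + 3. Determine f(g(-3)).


g(-3) = 12
f(12) = (-1)*(12)^2 + 1*(12) + 4 = -128

-128


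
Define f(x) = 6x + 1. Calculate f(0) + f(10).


f(0) = 1
f(10) = 61
Sum = 62

62


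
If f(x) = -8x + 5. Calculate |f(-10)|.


f(-10) = 85
|85| = 85

85


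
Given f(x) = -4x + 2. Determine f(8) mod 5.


0


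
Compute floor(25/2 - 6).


6


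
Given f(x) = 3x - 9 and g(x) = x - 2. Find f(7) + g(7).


17


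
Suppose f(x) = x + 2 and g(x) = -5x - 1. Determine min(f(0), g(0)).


f(0) = 2
g(0) = -1
min = -1

-1


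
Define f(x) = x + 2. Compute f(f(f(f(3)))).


11


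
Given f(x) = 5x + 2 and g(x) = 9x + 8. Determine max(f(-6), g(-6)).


-28


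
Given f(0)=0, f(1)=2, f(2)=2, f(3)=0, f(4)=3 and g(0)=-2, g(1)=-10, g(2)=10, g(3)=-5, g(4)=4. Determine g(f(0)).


f(0) = 0
g(0) = -2

-2


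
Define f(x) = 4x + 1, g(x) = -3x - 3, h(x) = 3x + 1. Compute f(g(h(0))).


h(0) = 1
g(1) = -6
f(-6) = -23

-23


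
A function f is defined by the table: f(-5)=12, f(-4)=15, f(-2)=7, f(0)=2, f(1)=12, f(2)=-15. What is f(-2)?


Reading from the table at x = -2

7


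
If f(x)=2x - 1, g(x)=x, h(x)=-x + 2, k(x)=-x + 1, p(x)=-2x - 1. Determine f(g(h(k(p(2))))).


p(2) = -5
k(-5) = 6
h(6) = -4
g(-4) = -4
f(-4) = -9

-9


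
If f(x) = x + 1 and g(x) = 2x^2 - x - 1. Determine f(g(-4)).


g(-4) = 35
f(35) = 36

36


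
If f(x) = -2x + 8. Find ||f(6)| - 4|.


f(6) = -4
|-4| = 4
|4 - 4| = 0

0


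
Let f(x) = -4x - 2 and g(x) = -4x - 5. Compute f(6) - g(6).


f(6) = -26
g(6) = -29
Difference = 3

3


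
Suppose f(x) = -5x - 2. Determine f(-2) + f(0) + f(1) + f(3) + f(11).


f(-2) = 8
f(0) = -2
f(1) = -7
f(3) = -17
f(11) = -57
Sum = -75

-75


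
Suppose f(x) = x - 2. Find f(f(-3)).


f(-3) = -5
f(-5) = -7

-7


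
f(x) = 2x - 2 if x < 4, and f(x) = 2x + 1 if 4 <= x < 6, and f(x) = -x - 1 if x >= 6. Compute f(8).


-9


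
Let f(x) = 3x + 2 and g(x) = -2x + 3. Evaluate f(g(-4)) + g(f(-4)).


f(g(-4)) = 35
g(f(-4)) = 23
Sum = 58

58


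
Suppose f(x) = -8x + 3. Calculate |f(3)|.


f(3) = -21
|-21| = 21

21


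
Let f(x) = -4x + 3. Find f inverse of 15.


Solve -4x + 3 = 15
x = (15 - 3) / (-4) = -3

-3


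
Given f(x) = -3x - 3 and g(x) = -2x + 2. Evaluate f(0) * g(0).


-6


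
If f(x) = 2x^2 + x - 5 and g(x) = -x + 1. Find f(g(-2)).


g(-2) = 3
f(3) = 2*(3)^2 + 1*(3) - 5 = 16

16


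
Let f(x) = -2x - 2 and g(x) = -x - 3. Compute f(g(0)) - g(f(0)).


f(g(0)) = 4
g(f(0)) = -1
Difference = 5

5


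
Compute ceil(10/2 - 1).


10/2 = 5
5 - 1 = 4
ceil(4) = 4

4


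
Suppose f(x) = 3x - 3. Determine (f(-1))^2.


f(-1) = -6
(-6)^2 = 36

36


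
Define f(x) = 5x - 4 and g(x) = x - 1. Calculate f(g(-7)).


g(-7) = -8
f(-8) = -44

-44


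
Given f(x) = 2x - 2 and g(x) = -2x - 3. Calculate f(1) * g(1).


0


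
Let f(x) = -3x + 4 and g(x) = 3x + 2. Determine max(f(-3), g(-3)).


f(-3) = 13
g(-3) = -7
max = 13

13


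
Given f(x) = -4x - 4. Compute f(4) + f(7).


f(4) = -20
f(7) = -32
Sum = -52

-52


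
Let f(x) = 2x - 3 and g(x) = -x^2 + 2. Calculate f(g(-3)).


g(-3) = -7
f(-7) = -17

-17


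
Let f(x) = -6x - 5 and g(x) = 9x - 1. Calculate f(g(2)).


-107


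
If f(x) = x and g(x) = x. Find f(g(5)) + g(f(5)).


f(g(5)) = 5
g(f(5)) = 5
Sum = 10

10


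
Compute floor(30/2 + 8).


30/2 = 15
15 + 8 = 23
floor(23) = 23

23


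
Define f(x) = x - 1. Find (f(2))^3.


1


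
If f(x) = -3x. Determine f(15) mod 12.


f(15) = -45
-45 mod 12 = 3

3


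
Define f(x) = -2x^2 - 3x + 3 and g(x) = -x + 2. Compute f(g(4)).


g(4) = -2
f(-2) = (-2)*(-2)^2 - 3*(-2) + 3 = 1

1


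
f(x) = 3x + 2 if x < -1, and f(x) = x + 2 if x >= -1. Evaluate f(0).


0 satisfies x >= -1
f(0) = 2

2


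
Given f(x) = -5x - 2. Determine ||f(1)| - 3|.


f(1) = -7
|-7| = 7
|7 - 3| = 4

4


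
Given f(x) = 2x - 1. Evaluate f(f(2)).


f(2) = 3
f(3) = 5

5


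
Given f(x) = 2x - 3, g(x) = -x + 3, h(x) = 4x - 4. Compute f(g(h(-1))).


19


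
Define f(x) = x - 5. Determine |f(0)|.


f(0) = -5
|-5| = 5

5


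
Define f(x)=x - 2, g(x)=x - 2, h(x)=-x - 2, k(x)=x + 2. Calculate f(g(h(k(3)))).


-11


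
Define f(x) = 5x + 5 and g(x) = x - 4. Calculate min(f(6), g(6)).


f(6) = 35
g(6) = 2
min = 2

2


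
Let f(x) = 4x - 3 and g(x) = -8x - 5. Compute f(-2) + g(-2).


f(-2) = -11
g(-2) = 11
Sum = 0

0


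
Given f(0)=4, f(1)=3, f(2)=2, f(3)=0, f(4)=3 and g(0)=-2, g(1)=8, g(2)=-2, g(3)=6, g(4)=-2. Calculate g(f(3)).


f(3) = 0
g(0) = -2

-2


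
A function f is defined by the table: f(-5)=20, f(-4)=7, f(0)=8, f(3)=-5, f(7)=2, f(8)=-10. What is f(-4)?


Reading from the table at x = -4

7


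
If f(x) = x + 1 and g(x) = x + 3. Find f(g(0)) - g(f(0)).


f(g(0)) = 4
g(f(0)) = 4
Difference = 0

0


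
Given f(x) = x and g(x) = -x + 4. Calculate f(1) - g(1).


f(1) = 1
g(1) = 3
Difference = -2

-2


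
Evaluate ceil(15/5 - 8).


15/5 = 3
3 - 8 = -5
ceil(-5) = -5

-5


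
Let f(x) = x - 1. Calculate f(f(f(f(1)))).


f(1) = 0
f(0) = -1
f(-1) = -2
f(-2) = -3

-3


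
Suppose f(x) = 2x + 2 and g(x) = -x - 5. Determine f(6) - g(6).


f(6) = 14
g(6) = -11
Difference = 25

25


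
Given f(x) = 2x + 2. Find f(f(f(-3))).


-10


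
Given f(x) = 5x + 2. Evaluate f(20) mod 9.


f(20) = 102
102 mod 9 = 3

3


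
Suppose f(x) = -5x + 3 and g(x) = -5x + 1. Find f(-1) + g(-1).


f(-1) = 8
g(-1) = 6
Sum = 14

14


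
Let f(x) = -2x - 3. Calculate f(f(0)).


f(0) = -3
f(-3) = 3

3


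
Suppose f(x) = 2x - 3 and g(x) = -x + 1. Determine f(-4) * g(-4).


f(-4) = -11
g(-4) = 5
Product = -55

-55


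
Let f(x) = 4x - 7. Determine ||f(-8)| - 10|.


f(-8) = -39
|-39| = 39
|39 - 10| = 29

29


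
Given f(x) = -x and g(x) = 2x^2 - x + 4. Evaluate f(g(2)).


g(2) = 10
f(10) = -10

-10


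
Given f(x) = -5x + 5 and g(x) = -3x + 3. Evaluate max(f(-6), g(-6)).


f(-6) = 35
g(-6) = 21
max = 35

35


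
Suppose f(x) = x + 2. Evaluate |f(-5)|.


3


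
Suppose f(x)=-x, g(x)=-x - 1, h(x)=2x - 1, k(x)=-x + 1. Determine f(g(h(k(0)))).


2


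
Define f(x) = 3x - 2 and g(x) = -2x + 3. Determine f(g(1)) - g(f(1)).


f(g(1)) = 1
g(f(1)) = 1
Difference = 0

0


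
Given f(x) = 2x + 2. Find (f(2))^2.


f(2) = 6
(6)^2 = 36

36


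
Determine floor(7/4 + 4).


5


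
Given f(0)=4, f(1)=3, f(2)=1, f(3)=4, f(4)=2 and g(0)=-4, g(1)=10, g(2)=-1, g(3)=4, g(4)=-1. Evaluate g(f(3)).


f(3) = 4
g(4) = -1

-1


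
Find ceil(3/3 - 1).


3/3 = 1
1 - 1 = 0
ceil(0) = 0

0


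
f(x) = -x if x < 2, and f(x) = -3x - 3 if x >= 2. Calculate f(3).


3 satisfies x >= 2
f(3) = -12

-12


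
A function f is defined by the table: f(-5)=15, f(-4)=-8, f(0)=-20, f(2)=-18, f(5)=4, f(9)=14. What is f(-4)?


Reading from the table at x = -4

-8


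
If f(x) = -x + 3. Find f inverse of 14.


Solve -x + 3 = 14
x = (14 - 3) / (-1) = -11

-11


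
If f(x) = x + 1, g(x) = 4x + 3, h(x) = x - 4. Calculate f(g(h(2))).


h(2) = -2
g(-2) = -5
f(-5) = -4

-4


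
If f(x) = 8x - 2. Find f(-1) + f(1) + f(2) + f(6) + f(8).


118


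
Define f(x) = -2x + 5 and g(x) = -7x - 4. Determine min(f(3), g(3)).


f(3) = -1
g(3) = -25
min = -25

-25


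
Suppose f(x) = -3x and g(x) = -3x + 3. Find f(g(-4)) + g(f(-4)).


-78


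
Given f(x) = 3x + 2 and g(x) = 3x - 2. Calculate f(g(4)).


g(4) = 10
f(10) = 32

32


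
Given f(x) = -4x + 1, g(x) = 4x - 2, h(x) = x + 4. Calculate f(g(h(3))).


h(3) = 7
g(7) = 26
f(26) = -103

-103


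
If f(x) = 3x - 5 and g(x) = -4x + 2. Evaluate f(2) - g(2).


f(2) = 1
g(2) = -6
Difference = 7

7


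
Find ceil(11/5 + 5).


11/5 = 2.2
2.2 + 5 = 7.2
ceil(7.2) = 8

8


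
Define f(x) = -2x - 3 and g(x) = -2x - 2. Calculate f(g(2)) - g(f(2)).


f(g(2)) = 9
g(f(2)) = 12
Difference = -3

-3


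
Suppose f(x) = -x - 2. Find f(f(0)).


f(0) = -2
f(-2) = 0

0


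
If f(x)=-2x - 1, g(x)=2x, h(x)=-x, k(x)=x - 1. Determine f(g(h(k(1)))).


k(1) = 0
h(0) = 0
g(0) = 0
f(0) = -1

-1


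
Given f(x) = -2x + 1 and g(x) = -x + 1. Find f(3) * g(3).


f(3) = -5
g(3) = -2
Product = 10

10


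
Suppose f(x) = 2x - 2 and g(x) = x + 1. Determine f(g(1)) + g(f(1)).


f(g(1)) = 2
g(f(1)) = 1
Sum = 3

3


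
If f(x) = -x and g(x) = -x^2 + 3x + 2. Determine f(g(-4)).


g(-4) = -26
f(-26) = 26

26


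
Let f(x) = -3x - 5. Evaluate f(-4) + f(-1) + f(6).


f(-4) = 7
f(-1) = -2
f(6) = -23
Sum = -18

-18


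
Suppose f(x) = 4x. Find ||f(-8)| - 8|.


f(-8) = -32
|-32| = 32
|32 - 8| = 24

24


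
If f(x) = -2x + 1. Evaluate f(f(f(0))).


f(0) = 1
f(1) = -1
f(-1) = 3

3


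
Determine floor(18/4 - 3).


1


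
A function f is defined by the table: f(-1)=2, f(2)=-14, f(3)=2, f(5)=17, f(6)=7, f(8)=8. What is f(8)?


Reading from the table at x = 8

8


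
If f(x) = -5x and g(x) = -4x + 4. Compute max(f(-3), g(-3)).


f(-3) = 15
g(-3) = 16
max = 16

16


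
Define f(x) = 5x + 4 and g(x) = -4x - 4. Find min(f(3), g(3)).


f(3) = 19
g(3) = -16
min = -16

-16


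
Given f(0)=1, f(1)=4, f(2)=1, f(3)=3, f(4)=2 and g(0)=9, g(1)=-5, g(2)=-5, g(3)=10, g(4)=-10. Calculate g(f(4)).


-5


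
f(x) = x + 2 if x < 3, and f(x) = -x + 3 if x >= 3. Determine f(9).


9 satisfies x >= 3
f(9) = -6

-6


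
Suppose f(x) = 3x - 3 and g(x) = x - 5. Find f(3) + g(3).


f(3) = 6
g(3) = -2
Sum = 4

4


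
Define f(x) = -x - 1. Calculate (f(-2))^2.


f(-2) = 1
(1)^2 = 1

1


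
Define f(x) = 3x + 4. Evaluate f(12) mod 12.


f(12) = 40
40 mod 12 = 4

4


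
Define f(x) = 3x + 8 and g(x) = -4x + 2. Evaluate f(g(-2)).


g(-2) = 10
f(10) = 38

38


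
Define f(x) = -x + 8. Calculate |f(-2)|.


f(-2) = 10
|10| = 10

10


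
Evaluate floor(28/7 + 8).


28/7 = 4
4 + 8 = 12
floor(12) = 12

12


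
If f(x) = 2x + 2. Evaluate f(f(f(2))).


f(2) = 6
f(6) = 14
f(14) = 30

30


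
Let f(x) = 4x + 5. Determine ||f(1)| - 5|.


f(1) = 9
|9| = 9
|9 - 5| = 4

4


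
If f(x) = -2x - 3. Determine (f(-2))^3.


f(-2) = 1
(1)^3 = 1

1


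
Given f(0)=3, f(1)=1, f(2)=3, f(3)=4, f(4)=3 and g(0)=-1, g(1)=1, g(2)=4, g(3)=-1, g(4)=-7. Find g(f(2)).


f(2) = 3
g(3) = -1

-1


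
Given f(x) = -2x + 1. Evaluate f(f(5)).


f(5) = -9
f(-9) = 19

19


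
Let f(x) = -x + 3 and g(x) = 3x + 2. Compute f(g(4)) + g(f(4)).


f(g(4)) = -11
g(f(4)) = -1
Sum = -12

-12


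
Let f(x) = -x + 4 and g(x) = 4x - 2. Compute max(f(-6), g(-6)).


f(-6) = 10
g(-6) = -26
max = 10

10


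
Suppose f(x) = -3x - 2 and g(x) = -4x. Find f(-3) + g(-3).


f(-3) = 7
g(-3) = 12
Sum = 19

19


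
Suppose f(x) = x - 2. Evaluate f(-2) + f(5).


f(-2) = -4
f(5) = 3
Sum = -1

-1


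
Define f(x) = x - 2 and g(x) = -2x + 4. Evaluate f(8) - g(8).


f(8) = 6
g(8) = -12
Difference = 18

18


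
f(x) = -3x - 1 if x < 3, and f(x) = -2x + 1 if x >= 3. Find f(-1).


-1 satisfies x < 3
f(-1) = 2

2


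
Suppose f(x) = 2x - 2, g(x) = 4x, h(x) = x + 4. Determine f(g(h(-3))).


h(-3) = 1
g(1) = 4
f(4) = 6

6


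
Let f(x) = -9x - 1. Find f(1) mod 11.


1


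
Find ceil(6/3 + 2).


6/3 = 2
2 + 2 = 4
ceil(4) = 4

4


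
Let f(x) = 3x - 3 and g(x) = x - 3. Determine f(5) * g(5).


f(5) = 12
g(5) = 2
Product = 24

24


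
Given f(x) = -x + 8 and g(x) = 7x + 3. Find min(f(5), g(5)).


f(5) = 3
g(5) = 38
min = 3

3


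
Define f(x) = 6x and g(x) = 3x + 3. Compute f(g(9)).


g(9) = 30
f(30) = 180

180


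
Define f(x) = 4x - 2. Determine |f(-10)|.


f(-10) = -42
|-42| = 42

42


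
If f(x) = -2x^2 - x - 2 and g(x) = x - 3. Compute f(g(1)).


g(1) = -2
f(-2) = (-2)*(-2)^2 - 1*(-2) - 2 = -8

-8


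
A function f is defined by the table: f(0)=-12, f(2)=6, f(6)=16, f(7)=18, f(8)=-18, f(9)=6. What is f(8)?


-18


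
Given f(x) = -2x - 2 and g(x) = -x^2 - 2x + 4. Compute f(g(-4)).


6


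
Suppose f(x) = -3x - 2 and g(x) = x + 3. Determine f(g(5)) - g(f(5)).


f(g(5)) = -26
g(f(5)) = -14
Difference = -12

-12


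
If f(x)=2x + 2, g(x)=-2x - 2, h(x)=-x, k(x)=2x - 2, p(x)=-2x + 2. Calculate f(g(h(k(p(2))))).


p(2) = -2
k(-2) = -6
h(-6) = 6
g(6) = -14
f(-14) = -26

-26


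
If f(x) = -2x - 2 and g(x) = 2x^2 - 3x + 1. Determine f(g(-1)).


g(-1) = 6
f(6) = -14

-14


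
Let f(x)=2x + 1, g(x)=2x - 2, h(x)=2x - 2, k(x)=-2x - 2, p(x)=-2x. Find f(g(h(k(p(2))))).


37


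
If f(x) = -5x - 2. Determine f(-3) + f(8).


-29


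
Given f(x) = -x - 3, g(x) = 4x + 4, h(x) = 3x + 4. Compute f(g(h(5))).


-83


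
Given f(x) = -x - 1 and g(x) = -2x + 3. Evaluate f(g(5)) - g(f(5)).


-9


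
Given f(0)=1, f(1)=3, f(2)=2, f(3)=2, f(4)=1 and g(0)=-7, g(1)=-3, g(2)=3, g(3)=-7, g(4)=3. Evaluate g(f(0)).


f(0) = 1
g(1) = -3

-3


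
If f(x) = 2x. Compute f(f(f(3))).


f(3) = 6
f(6) = 12
f(12) = 24

24


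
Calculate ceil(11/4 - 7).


11/4 = 2.75
2.75 - 7 = -4.25
ceil(-4.25) = -4

-4


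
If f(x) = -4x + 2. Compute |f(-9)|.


f(-9) = 38
|38| = 38

38


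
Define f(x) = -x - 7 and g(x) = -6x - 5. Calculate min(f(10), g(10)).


f(10) = -17
g(10) = -65
min = -65

-65


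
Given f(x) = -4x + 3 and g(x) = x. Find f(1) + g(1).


f(1) = -1
g(1) = 1
Sum = 0

0


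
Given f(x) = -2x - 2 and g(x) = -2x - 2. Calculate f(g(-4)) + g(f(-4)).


f(g(-4)) = -14
g(f(-4)) = -14
Sum = -28

-28


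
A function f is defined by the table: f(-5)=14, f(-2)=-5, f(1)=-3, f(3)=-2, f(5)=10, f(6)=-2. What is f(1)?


Reading from the table at x = 1

-3


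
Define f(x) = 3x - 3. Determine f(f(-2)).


f(-2) = -9
f(-9) = -30

-30


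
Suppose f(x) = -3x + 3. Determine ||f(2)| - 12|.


f(2) = -3
|-3| = 3
|3 - 12| = 9

9


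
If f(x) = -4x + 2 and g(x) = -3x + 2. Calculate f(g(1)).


g(1) = -1
f(-1) = 6

6


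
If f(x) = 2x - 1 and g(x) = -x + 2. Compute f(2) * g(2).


0


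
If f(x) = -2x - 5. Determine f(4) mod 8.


f(4) = -13
-13 mod 8 = 3

3


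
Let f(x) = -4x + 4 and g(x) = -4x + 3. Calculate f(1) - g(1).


f(1) = 0
g(1) = -1
Difference = 1

1


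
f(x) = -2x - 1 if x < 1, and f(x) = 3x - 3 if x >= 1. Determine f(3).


3 satisfies x >= 1
f(3) = 6

6


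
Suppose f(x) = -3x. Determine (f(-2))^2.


f(-2) = 6
(6)^2 = 36

36


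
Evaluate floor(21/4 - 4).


21/4 = 5.25
5.25 - 4 = 1.25
floor(1.25) = 1

1


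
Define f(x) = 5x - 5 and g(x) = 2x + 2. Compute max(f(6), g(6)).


f(6) = 25
g(6) = 14
max = 25

25


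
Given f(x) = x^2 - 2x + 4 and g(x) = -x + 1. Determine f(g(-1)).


4


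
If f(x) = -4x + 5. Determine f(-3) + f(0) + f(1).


f(-3) = 17
f(0) = 5
f(1) = 1
Sum = 23

23


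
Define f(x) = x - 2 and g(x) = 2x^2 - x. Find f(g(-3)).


g(-3) = 21
f(21) = 19

19


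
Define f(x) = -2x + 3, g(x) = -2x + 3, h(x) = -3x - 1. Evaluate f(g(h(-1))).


h(-1) = 2
g(2) = -1
f(-1) = 5

5


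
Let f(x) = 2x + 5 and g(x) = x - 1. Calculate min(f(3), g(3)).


f(3) = 11
g(3) = 2
min = 2

2


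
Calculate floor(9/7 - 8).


9/7 = 1.2857
1.2857 - 8 = -6.7143
floor(-6.7143) = -7

-7


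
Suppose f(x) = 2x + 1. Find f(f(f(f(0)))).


f(0) = 1
f(1) = 3
f(3) = 7
f(7) = 15

15


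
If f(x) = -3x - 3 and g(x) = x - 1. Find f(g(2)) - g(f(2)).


4


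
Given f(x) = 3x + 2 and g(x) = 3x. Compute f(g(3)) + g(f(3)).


f(g(3)) = 29
g(f(3)) = 33
Sum = 62

62


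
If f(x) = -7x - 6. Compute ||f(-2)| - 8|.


0


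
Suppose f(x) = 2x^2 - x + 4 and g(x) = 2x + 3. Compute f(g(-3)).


g(-3) = -3
f(-3) = 2*(-3)^2 - 1*(-3) + 4 = 25

25


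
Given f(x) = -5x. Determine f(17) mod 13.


f(17) = -85
-85 mod 13 = 6

6


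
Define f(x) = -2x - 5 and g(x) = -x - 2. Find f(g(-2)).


g(-2) = 0
f(0) = -5

-5


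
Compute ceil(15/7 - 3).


15/7 = 2.1429
2.1429 - 3 = -0.8571
ceil(-0.8571) = 0

0


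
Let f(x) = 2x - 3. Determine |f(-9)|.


f(-9) = -21
|-21| = 21

21


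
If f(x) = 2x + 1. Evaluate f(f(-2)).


f(-2) = -3
f(-3) = -5

-5


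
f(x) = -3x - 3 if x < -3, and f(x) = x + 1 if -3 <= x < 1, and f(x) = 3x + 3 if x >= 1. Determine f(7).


7 satisfies x >= 1
f(7) = 24

24


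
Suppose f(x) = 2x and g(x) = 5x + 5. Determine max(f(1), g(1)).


f(1) = 2
g(1) = 10
max = 10

10


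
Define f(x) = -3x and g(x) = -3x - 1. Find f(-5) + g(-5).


f(-5) = 15
g(-5) = 14
Sum = 29

29


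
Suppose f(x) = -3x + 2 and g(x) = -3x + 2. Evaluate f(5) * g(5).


f(5) = -13
g(5) = -13
Product = 169

169


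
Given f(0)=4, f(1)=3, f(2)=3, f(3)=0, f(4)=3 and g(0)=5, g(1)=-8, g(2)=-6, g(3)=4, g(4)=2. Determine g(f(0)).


f(0) = 4
g(4) = 2

2


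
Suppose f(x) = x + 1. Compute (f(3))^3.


f(3) = 4
(4)^3 = 64

64


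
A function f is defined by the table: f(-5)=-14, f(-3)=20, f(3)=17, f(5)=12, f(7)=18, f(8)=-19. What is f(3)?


Reading from the table at x = 3

17


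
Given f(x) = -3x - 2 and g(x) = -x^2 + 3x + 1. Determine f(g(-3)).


49


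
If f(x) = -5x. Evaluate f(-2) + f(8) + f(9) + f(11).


f(-2) = 10
f(8) = -40
f(9) = -45
f(11) = -55
Sum = -130

-130


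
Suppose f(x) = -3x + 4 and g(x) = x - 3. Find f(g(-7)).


34


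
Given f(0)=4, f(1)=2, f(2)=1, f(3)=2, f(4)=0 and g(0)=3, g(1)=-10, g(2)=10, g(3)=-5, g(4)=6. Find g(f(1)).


f(1) = 2
g(2) = 10

10


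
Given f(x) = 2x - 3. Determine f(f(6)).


f(6) = 9
f(9) = 15

15


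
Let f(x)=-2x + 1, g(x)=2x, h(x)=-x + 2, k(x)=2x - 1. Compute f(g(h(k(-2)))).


k(-2) = -5
h(-5) = 7
g(7) = 14
f(14) = -27

-27


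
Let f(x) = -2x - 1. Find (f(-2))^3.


f(-2) = 3
(3)^3 = 27

27


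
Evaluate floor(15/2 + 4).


15/2 = 7.5
7.5 + 4 = 11.5
floor(11.5) = 11

11


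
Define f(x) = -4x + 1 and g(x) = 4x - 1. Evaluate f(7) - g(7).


f(7) = -27
g(7) = 27
Difference = -54

-54


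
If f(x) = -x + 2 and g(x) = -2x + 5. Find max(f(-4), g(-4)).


13


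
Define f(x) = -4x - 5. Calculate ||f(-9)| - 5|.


f(-9) = 31
|31| = 31
|31 - 5| = 26

26


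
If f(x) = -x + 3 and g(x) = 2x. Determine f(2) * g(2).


f(2) = 1
g(2) = 4
Product = 4

4


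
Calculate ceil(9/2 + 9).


14


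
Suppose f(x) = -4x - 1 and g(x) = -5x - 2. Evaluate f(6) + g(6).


f(6) = -25
g(6) = -32
Sum = -57

-57


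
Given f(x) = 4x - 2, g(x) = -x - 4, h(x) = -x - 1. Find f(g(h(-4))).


h(-4) = 3
g(3) = -7
f(-7) = -30

-30


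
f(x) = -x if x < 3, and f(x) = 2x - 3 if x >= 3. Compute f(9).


9 satisfies x >= 3
f(9) = 15

15


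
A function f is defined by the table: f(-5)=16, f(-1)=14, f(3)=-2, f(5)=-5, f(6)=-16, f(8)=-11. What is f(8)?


Reading from the table at x = 8

-11


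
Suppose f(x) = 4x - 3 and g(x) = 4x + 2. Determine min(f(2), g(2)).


f(2) = 5
g(2) = 10
min = 5

5


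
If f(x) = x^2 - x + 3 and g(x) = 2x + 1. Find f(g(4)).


75


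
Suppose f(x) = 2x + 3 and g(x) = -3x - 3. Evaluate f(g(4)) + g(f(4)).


f(g(4)) = -27
g(f(4)) = -36
Sum = -63

-63


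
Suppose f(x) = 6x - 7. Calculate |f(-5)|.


37


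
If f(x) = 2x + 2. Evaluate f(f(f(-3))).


f(-3) = -4
f(-4) = -6
f(-6) = -10

-10


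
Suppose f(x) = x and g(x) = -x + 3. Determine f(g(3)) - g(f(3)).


f(g(3)) = 0
g(f(3)) = 0
Difference = 0

0


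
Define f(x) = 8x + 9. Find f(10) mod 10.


f(10) = 89
89 mod 10 = 9

9


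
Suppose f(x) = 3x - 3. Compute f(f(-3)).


f(-3) = -12
f(-12) = -39

-39


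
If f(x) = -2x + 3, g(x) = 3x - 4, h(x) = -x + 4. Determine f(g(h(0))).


h(0) = 4
g(4) = 8
f(8) = -13

-13


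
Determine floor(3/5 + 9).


9


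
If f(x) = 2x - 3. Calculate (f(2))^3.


f(2) = 1
(1)^3 = 1

1


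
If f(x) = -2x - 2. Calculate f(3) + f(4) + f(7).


f(3) = -8
f(4) = -10
f(7) = -16
Sum = -34

-34


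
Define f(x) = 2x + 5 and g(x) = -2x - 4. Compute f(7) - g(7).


37


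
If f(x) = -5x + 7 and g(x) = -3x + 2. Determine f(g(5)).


72


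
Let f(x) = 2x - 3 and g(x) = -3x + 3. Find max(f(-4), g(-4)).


f(-4) = -11
g(-4) = 15
max = 15

15


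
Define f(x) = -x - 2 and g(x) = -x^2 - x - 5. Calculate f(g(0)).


g(0) = -5
f(-5) = 3

3


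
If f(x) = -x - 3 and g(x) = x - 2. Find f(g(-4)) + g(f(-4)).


2


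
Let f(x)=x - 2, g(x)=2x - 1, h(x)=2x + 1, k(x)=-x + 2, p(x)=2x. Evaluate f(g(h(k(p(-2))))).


p(-2) = -4
k(-4) = 6
h(6) = 13
g(13) = 25
f(25) = 23

23


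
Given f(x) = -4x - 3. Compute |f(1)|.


7


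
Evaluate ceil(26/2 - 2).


26/2 = 13
13 - 2 = 11
ceil(11) = 11

11


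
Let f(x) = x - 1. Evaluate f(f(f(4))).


f(4) = 3
f(3) = 2
f(2) = 1

1


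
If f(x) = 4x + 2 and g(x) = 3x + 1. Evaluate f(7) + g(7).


f(7) = 30
g(7) = 22
Sum = 52

52


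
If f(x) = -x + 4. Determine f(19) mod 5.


f(19) = -15
-15 mod 5 = 0

0


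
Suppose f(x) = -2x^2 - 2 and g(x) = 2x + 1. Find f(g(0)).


g(0) = 1
f(1) = (-2)*(1)^2 - 2 = -4

-4


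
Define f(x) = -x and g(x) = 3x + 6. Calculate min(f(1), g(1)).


f(1) = -1
g(1) = 9
min = -1

-1


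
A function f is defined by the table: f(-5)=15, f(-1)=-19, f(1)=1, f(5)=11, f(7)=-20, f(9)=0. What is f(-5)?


Reading from the table at x = -5

15


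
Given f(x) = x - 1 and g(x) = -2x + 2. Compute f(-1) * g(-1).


f(-1) = -2
g(-1) = 4
Product = -8

-8


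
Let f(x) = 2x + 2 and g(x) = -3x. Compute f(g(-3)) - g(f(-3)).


f(g(-3)) = 20
g(f(-3)) = 12
Difference = 8

8


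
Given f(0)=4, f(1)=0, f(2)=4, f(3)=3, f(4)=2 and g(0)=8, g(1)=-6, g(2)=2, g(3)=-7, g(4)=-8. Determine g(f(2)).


f(2) = 4
g(4) = -8

-8


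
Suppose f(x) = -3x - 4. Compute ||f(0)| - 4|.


f(0) = -4
|-4| = 4
|4 - 4| = 0

0


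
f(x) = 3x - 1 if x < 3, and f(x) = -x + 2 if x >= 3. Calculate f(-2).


-2 satisfies x < 3
f(-2) = -7

-7


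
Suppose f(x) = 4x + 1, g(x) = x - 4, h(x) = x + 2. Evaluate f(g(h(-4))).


h(-4) = -2
g(-2) = -6
f(-6) = -23

-23


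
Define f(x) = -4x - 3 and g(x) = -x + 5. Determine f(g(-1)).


g(-1) = 6
f(6) = -27

-27


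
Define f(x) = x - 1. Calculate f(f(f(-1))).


f(-1) = -2
f(-2) = -3
f(-3) = -4

-4


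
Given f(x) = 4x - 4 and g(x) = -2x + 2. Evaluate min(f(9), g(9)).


f(9) = 32
g(9) = -16
min = -16

-16


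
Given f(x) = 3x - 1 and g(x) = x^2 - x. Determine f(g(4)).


g(4) = 12
f(12) = 35

35


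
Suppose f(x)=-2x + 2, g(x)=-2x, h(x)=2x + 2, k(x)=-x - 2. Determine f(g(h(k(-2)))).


10


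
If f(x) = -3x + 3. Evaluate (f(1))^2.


f(1) = 0
(0)^2 = 0

0


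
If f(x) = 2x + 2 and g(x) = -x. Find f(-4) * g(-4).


f(-4) = -6
g(-4) = 4
Product = -24

-24


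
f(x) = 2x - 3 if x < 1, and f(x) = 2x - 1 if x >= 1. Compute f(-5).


-5 satisfies x < 1
f(-5) = -13

-13


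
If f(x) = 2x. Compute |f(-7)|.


f(-7) = -14
|-14| = 14

14


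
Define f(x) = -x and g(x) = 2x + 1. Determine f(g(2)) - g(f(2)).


f(g(2)) = -5
g(f(2)) = -3
Difference = -2

-2


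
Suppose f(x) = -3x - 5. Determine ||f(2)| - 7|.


4


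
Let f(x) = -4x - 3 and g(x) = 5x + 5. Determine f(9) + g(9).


f(9) = -39
g(9) = 50
Sum = 11

11


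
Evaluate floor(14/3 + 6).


14/3 = 4.6667
4.6667 + 6 = 10.6667
floor(10.6667) = 10

10


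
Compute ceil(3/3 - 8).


-7


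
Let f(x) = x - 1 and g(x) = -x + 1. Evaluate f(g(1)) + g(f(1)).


f(g(1)) = -1
g(f(1)) = 1
Sum = 0

0


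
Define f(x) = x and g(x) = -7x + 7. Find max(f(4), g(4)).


f(4) = 4
g(4) = -21
max = 4

4


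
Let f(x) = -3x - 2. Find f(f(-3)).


-23


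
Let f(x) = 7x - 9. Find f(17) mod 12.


f(17) = 110
110 mod 12 = 2

2


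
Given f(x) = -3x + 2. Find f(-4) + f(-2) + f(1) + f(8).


f(-4) = 14
f(-2) = 8
f(1) = -1
f(8) = -22
Sum = -1

-1


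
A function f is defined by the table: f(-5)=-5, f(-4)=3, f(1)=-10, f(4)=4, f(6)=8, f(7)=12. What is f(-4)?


Reading from the table at x = -4

3


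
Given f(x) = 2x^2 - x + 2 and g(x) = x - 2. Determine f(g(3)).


g(3) = 1
f(1) = 2*(1)^2 - 1*(1) + 2 = 3

3


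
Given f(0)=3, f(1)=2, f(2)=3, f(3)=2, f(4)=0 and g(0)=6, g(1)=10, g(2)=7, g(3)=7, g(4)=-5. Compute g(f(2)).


f(2) = 3
g(3) = 7

7


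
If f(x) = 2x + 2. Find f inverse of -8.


Solve 2x + 2 = -8
x = (-8 - 2) / 2 = -5

-5


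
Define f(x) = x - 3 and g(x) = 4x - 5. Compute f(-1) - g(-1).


f(-1) = -4
g(-1) = -9
Difference = 5

5


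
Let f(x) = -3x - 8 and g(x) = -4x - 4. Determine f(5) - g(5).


f(5) = -23
g(5) = -24
Difference = 1

1


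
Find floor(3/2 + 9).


3/2 = 1.5
1.5 + 9 = 10.5
floor(10.5) = 10

10


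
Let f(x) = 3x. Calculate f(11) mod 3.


f(11) = 33
33 mod 3 = 0

0


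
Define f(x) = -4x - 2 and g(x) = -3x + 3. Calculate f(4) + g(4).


f(4) = -18
g(4) = -9
Sum = -27

-27


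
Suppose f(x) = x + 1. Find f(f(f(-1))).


2


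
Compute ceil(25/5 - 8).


25/5 = 5
5 - 8 = -3
ceil(-3) = -3

-3


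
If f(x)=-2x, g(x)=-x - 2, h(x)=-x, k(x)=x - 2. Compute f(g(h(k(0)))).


8


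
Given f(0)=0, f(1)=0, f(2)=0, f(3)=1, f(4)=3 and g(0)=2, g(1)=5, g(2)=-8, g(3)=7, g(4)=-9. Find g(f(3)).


f(3) = 1
g(1) = 5

5


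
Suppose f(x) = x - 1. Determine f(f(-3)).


f(-3) = -4
f(-4) = -5

-5


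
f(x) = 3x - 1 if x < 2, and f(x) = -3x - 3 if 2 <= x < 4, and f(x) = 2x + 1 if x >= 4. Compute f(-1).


-4


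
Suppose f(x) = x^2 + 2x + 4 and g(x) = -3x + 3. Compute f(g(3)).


g(3) = -6
f(-6) = 1*(-6)^2 + 2*(-6) + 4 = 28

28


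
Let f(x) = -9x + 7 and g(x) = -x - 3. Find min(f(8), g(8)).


f(8) = -65
g(8) = -11
min = -65

-65


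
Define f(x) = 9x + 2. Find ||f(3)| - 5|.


f(3) = 29
|29| = 29
|29 - 5| = 24

24


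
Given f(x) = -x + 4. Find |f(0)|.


f(0) = 4
|4| = 4

4


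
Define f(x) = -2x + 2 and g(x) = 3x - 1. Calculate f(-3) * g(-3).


f(-3) = 8
g(-3) = -10
Product = -80

-80


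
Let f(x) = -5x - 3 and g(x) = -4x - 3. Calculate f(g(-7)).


-128


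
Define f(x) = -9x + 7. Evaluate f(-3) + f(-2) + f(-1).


f(-3) = 34
f(-2) = 25
f(-1) = 16
Sum = 75

75


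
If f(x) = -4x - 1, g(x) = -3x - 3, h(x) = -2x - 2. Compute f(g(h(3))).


-85


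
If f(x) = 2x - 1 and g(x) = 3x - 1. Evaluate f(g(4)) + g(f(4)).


f(g(4)) = 21
g(f(4)) = 20
Sum = 41

41


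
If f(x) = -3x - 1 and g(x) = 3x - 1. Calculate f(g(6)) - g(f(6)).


6


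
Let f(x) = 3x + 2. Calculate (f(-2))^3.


f(-2) = -4
(-4)^3 = -64

-64


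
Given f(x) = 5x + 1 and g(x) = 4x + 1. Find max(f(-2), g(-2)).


f(-2) = -9
g(-2) = -7
max = -7

-7


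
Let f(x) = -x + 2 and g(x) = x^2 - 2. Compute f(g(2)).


0


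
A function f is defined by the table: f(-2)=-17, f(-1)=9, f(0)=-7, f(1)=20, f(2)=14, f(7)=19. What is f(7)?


Reading from the table at x = 7

19


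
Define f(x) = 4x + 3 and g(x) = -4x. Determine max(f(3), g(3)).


15


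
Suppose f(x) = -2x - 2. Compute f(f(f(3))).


f(3) = -8
f(-8) = 14
f(14) = -30

-30


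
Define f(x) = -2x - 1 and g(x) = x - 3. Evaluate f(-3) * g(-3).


f(-3) = 5
g(-3) = -6
Product = -30

-30


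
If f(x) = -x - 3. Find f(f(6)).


f(6) = -9
f(-9) = 6

6


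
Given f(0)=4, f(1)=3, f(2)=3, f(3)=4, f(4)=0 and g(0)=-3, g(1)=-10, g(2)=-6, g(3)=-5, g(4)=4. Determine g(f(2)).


f(2) = 3
g(3) = -5

-5


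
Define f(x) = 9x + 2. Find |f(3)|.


f(3) = 29
|29| = 29

29


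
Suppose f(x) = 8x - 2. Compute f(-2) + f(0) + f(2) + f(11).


f(-2) = -18
f(0) = -2
f(2) = 14
f(11) = 86
Sum = 80

80


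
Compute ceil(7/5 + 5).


7/5 = 1.4
1.4 + 5 = 6.4
ceil(6.4) = 7

7


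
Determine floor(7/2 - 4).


7/2 = 3.5
3.5 - 4 = -0.5
floor(-0.5) = -1

-1


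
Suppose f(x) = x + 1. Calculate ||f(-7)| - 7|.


f(-7) = -6
|-6| = 6
|6 - 7| = 1

1


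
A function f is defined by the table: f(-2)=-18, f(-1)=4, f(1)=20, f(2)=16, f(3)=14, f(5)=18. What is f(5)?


Reading from the table at x = 5

18


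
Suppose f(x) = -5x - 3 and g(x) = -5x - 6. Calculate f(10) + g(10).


f(10) = -53
g(10) = -56
Sum = -109

-109


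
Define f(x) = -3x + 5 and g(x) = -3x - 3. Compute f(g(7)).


g(7) = -24
f(-24) = 77

77


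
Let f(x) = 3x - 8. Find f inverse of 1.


Solve 3x - 8 = 1
x = (1 + 8) / 3 = 3

3


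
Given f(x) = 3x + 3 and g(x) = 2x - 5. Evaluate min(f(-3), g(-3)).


f(-3) = -6
g(-3) = -11
min = -11

-11


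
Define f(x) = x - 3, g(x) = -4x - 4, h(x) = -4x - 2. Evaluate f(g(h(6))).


h(6) = -26
g(-26) = 100
f(100) = 97

97


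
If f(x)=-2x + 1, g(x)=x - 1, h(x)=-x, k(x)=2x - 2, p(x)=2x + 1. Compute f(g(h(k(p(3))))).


p(3) = 7
k(7) = 12
h(12) = -12
g(-12) = -13
f(-13) = 27

27


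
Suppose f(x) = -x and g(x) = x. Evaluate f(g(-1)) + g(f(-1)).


f(g(-1)) = 1
g(f(-1)) = 1
Sum = 2

2


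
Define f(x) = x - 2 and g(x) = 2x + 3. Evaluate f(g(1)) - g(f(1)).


f(g(1)) = 3
g(f(1)) = 1
Difference = 2

2


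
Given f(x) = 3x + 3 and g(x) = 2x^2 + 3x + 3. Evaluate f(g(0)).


12


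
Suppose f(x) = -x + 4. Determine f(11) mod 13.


6


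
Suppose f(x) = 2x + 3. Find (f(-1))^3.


f(-1) = 1
(1)^3 = 1

1


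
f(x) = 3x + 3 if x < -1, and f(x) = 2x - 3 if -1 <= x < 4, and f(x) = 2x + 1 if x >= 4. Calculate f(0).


-3


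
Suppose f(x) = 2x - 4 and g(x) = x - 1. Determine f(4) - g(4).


f(4) = 4
g(4) = 3
Difference = 1

1


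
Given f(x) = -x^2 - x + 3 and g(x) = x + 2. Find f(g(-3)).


g(-3) = -1
f(-1) = (-1)*(-1)^2 - 1*(-1) + 3 = 3

3


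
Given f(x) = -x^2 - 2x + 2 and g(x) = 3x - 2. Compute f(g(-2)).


g(-2) = -8
f(-8) = (-1)*(-8)^2 - 2*(-8) + 2 = -46

-46


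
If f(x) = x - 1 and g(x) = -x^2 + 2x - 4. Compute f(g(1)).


g(1) = -3
f(-3) = -4

-4


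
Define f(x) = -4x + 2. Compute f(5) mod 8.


6


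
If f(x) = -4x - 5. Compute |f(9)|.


f(9) = -41
|-41| = 41

41


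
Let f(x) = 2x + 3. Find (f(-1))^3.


f(-1) = 1
(1)^3 = 1

1


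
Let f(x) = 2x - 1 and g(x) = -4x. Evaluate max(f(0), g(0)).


f(0) = -1
g(0) = 0
max = 0

0


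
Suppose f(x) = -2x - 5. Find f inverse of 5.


-5


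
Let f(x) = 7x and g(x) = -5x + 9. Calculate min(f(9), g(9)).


f(9) = 63
g(9) = -36
min = -36

-36


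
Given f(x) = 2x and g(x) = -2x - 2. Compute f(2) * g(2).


f(2) = 4
g(2) = -6
Product = -24

-24


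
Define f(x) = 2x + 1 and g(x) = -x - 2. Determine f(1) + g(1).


f(1) = 3
g(1) = -3
Sum = 0

0


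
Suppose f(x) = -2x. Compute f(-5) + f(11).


f(-5) = 10
f(11) = -22
Sum = -12

-12


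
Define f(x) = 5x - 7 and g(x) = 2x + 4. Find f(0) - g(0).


-11


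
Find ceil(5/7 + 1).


5/7 = 0.7143
0.7143 + 1 = 1.7143
ceil(1.7143) = 2

2


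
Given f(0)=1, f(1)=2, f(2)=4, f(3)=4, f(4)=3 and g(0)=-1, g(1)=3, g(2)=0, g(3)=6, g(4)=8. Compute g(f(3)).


f(3) = 4
g(4) = 8

8


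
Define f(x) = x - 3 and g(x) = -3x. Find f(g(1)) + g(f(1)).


f(g(1)) = -6
g(f(1)) = 6
Sum = 0

0


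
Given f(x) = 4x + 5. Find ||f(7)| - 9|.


f(7) = 33
|33| = 33
|33 - 9| = 24

24


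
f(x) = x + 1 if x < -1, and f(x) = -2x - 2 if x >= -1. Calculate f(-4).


-3


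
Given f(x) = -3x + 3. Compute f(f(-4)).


f(-4) = 15
f(15) = -42

-42


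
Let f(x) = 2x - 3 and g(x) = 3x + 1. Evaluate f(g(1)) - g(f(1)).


f(g(1)) = 5
g(f(1)) = -2
Difference = 7

7


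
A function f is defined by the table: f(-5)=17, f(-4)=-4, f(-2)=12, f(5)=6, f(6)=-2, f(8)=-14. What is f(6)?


Reading from the table at x = 6

-2


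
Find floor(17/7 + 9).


17/7 = 2.4286
2.4286 + 9 = 11.4286
floor(11.4286) = 11

11


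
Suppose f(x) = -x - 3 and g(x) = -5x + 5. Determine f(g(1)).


-3


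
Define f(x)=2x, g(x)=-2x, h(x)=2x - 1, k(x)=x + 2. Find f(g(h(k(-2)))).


k(-2) = 0
h(0) = -1
g(-1) = 2
f(2) = 4

4


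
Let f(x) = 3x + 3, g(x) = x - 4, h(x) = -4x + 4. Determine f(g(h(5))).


-57


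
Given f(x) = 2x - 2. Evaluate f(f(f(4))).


f(4) = 6
f(6) = 10
f(10) = 18

18


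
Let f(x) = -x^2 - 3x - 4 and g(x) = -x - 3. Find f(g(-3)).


g(-3) = 0
f(0) = (-1)*(0)^2 - 3*(0) - 4 = -4

-4


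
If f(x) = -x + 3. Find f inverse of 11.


Solve -x + 3 = 11
x = (11 - 3) / (-1) = -8

-8


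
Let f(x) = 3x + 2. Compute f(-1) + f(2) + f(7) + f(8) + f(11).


f(-1) = -1
f(2) = 8
f(7) = 23
f(8) = 26
f(11) = 35
Sum = 91

91


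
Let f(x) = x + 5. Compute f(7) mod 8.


f(7) = 12
12 mod 8 = 4

4


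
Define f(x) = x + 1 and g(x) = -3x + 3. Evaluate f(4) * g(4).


f(4) = 5
g(4) = -9
Product = -45

-45


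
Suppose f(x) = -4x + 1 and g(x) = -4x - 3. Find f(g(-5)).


-67


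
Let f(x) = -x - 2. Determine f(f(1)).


f(1) = -3
f(-3) = 1

1


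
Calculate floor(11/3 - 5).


11/3 = 3.6667
3.6667 - 5 = -1.3333
floor(-1.3333) = -2

-2


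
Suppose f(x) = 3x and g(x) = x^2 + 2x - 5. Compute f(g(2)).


9


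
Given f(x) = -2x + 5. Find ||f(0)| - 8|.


f(0) = 5
|5| = 5
|5 - 8| = 3

3


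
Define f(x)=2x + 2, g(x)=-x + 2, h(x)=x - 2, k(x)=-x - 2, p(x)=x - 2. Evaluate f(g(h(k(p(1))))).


p(1) = -1
k(-1) = -1
h(-1) = -3
g(-3) = 5
f(5) = 12

12


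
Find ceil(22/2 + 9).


22/2 = 11
11 + 9 = 20
ceil(20) = 20

20


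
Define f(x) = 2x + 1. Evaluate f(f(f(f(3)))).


f(3) = 7
f(7) = 15
f(15) = 31
f(31) = 63

63


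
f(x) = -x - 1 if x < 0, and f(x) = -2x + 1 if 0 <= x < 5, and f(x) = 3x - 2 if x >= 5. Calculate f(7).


7 satisfies x >= 5
f(7) = 19

19


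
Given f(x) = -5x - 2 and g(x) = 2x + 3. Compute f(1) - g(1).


f(1) = -7
g(1) = 5
Difference = -12

-12


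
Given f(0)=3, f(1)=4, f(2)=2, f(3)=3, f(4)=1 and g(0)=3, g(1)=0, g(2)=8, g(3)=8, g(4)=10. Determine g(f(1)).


f(1) = 4
g(4) = 10

10


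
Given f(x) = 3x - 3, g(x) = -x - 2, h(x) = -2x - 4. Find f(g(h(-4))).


h(-4) = 4
g(4) = -6
f(-6) = -21

-21


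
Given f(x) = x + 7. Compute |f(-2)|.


f(-2) = 5
|5| = 5

5


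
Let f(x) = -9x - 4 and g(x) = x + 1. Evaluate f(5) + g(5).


f(5) = -49
g(5) = 6
Sum = -43

-43


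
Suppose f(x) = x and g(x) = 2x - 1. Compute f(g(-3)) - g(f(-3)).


f(g(-3)) = -7
g(f(-3)) = -7
Difference = 0

0
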